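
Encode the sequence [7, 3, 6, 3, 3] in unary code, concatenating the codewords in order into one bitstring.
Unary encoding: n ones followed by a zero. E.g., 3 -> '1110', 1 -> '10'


Encode each number as n ones followed by a terminating 0:
  7 -> 11111110 (8 bits)
  3 -> 1110 (4 bits)
  6 -> 1111110 (7 bits)
  3 -> 1110 (4 bits)
  3 -> 1110 (4 bits)
Total length = 8 + 4 + 7 + 4 + 4 = 27 bits.

Unary([7, 3, 6, 3, 3]) = 111111101110111111011101110 (27 bits)


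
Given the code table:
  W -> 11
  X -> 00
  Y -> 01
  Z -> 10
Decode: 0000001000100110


Decoding:
00 -> X
00 -> X
00 -> X
10 -> Z
00 -> X
10 -> Z
01 -> Y
10 -> Z


Result: XXXZXZYZ


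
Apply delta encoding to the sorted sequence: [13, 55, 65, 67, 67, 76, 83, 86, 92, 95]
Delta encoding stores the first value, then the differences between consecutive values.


First value: 13
Deltas:
  55 - 13 = 42
  65 - 55 = 10
  67 - 65 = 2
  67 - 67 = 0
  76 - 67 = 9
  83 - 76 = 7
  86 - 83 = 3
  92 - 86 = 6
  95 - 92 = 3


Delta encoded: [13, 42, 10, 2, 0, 9, 7, 3, 6, 3]


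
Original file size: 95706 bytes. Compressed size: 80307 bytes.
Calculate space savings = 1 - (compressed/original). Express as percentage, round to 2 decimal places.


ratio = compressed/original = 80307/95706 = 0.839101
savings = 1 - ratio = 1 - 0.839101 = 0.160899
as a percentage: 0.160899 * 100 = 16.09%

Space savings = 1 - 80307/95706 = 16.09%


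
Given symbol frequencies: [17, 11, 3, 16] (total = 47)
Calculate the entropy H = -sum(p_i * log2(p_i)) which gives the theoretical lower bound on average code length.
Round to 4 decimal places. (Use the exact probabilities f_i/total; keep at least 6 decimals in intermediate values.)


Per-symbol terms -p_i * log2(p_i) with p_i = f_i/47:
  p = 17/47 = 0.361702: log2(p) = -1.467126, -p*log2(p) = 0.530663
  p = 11/47 = 0.234043: log2(p) = -2.095157, -p*log2(p) = 0.490356
  p = 3/47 = 0.063830: log2(p) = -3.969626, -p*log2(p) = 0.253380
  p = 16/47 = 0.340426: log2(p) = -1.554589, -p*log2(p) = 0.529222
H = 0.530663 + 0.490356 + 0.253380 + 0.529222 = 1.803621

H = 1.8036 bits/symbol


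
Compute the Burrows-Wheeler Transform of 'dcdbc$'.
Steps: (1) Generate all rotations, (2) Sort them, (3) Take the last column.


Rotations (sorted):
  0: $dcdbc -> last char: c
  1: bc$dcd -> last char: d
  2: c$dcdb -> last char: b
  3: cdbc$d -> last char: d
  4: dbc$dc -> last char: c
  5: dcdbc$ -> last char: $


BWT = cdbdc$


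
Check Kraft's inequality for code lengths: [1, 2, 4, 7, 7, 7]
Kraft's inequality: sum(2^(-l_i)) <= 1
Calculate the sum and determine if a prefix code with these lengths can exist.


Sum = 2^(-1) + 2^(-2) + 2^(-4) + 2^(-7) + 2^(-7) + 2^(-7)
    = 0.5 + 0.25 + 0.0625 + 0.0078125 + 0.0078125 + 0.0078125
    = 107/128 = 0.8359375
Since 0.8359375 <= 1, Kraft's inequality IS satisfied.
A prefix code with these lengths CAN exist.

Kraft sum = 0.8359375. Satisfied.


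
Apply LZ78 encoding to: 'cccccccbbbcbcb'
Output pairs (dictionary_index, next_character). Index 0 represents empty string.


LZ78 encoding steps:
Dictionary: {0: ''}
Step 1: w='' (idx 0), next='c' -> output (0, 'c'), add 'c' as idx 1
Step 2: w='c' (idx 1), next='c' -> output (1, 'c'), add 'cc' as idx 2
Step 3: w='cc' (idx 2), next='c' -> output (2, 'c'), add 'ccc' as idx 3
Step 4: w='c' (idx 1), next='b' -> output (1, 'b'), add 'cb' as idx 4
Step 5: w='' (idx 0), next='b' -> output (0, 'b'), add 'b' as idx 5
Step 6: w='b' (idx 5), next='c' -> output (5, 'c'), add 'bc' as idx 6
Step 7: w='bc' (idx 6), next='b' -> output (6, 'b'), add 'bcb' as idx 7


Encoded: [(0, 'c'), (1, 'c'), (2, 'c'), (1, 'b'), (0, 'b'), (5, 'c'), (6, 'b')]


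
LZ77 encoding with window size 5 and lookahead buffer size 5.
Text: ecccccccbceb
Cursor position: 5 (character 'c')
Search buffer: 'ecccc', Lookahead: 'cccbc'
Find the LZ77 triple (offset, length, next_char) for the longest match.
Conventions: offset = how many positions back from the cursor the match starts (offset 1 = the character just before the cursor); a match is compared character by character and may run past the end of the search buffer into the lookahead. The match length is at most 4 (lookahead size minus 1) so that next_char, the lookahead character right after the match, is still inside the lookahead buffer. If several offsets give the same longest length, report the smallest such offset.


Try each offset into the search buffer:
  offset=1 (pos 4, char 'c'): match length 3
  offset=2 (pos 3, char 'c'): match length 3
  offset=3 (pos 2, char 'c'): match length 3
  offset=4 (pos 1, char 'c'): match length 3
  offset=5 (pos 0, char 'e'): match length 0
Longest match has length 3, found at offsets 1, 2, 3, 4; take the smallest, offset 1.
next_char = character at position 5 + 3 = 8 -> 'b'

Best match: offset=1, length=3 (matching 'ccc' starting at position 4)
LZ77 triple: (1, 3, 'b')


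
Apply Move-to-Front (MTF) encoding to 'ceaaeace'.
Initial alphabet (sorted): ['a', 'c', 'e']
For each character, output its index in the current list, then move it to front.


MTF encoding:
'c': index 1 in ['a', 'c', 'e'] -> ['c', 'a', 'e']
'e': index 2 in ['c', 'a', 'e'] -> ['e', 'c', 'a']
'a': index 2 in ['e', 'c', 'a'] -> ['a', 'e', 'c']
'a': index 0 in ['a', 'e', 'c'] -> ['a', 'e', 'c']
'e': index 1 in ['a', 'e', 'c'] -> ['e', 'a', 'c']
'a': index 1 in ['e', 'a', 'c'] -> ['a', 'e', 'c']
'c': index 2 in ['a', 'e', 'c'] -> ['c', 'a', 'e']
'e': index 2 in ['c', 'a', 'e'] -> ['e', 'c', 'a']


Output: [1, 2, 2, 0, 1, 1, 2, 2]


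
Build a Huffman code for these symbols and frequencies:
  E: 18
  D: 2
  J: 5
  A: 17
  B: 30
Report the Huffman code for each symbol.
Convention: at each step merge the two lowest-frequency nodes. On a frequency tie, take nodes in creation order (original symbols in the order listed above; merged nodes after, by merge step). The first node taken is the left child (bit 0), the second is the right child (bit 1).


Huffman tree construction:
Step 1: Merge D(2) + J(5) = 7
Step 2: Merge (D+J)(7) + A(17) = 24
Step 3: Merge E(18) + ((D+J)+A)(24) = 42
Step 4: Merge B(30) + (E+((D+J)+A))(42) = 72
Read each symbol's code off the tree from the root (left child = 0, right child = 1).

Codes:
  E: 10 (length 2)
  D: 1100 (length 4)
  J: 1101 (length 4)
  A: 111 (length 3)
  B: 0 (length 1)
Average code length: 145/72 = 2.0139 bits/symbol


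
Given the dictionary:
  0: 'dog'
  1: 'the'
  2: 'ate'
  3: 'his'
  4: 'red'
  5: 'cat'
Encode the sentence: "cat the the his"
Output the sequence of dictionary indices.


Look up each word in the dictionary:
  'cat' -> 5
  'the' -> 1
  'the' -> 1
  'his' -> 3

Encoded: [5, 1, 1, 3]


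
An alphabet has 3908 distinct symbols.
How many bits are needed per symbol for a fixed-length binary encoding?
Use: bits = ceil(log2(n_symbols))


log2(3908) = 11.9322
Bracket: 2^11 = 2048 < 3908 <= 2^12 = 4096
So ceil(log2(3908)) = 12

bits = ceil(log2(3908)) = ceil(11.9322) = 12 bits


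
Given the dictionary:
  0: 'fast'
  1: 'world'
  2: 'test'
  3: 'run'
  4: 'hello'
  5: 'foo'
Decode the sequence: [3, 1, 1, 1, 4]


Look up each index in the dictionary:
  3 -> 'run'
  1 -> 'world'
  1 -> 'world'
  1 -> 'world'
  4 -> 'hello'

Decoded: "run world world world hello"


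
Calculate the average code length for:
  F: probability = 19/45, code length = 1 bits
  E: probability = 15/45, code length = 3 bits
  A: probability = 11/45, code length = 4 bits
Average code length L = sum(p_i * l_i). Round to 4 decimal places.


Weighted contributions p_i * l_i:
  F: (19/45) * 1 = 19/45
  E: (15/45) * 3 = 45/45
  A: (11/45) * 4 = 44/45
Sum = (19 + 45 + 44)/45 = 108/45

L = 108/45 = 2.4000 bits/symbol


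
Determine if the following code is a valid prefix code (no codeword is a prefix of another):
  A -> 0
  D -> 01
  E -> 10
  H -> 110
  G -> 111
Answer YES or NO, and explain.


Checking each pair (does one codeword prefix another?):
  A='0' vs D='01': prefix -- VIOLATION

NO -- this is NOT a valid prefix code. A (0) is a prefix of D (01).


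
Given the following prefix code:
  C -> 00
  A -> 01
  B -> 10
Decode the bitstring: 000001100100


Decoding step by step:
Bits 00 -> C
Bits 00 -> C
Bits 01 -> A
Bits 10 -> B
Bits 01 -> A
Bits 00 -> C


Decoded message: CCABAC


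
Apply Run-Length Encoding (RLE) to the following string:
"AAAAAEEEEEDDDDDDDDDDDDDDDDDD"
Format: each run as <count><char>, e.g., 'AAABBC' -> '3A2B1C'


Scanning runs left to right:
  i=0: run of 'A' x 5 -> '5A'
  i=5: run of 'E' x 5 -> '5E'
  i=10: run of 'D' x 18 -> '18D'

RLE = 5A5E18D


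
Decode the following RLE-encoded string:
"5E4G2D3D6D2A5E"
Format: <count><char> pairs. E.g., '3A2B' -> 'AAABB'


Expanding each <count><char> pair:
  5E -> 'EEEEE'
  4G -> 'GGGG'
  2D -> 'DD'
  3D -> 'DDD'
  6D -> 'DDDDDD'
  2A -> 'AA'
  5E -> 'EEEEE'

Decoded = EEEEEGGGGDDDDDDDDDDDAAEEEEE


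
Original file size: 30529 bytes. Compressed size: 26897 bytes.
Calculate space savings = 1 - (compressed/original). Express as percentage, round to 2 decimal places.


ratio = compressed/original = 26897/30529 = 0.881031
savings = 1 - ratio = 1 - 0.881031 = 0.118969
as a percentage: 0.118969 * 100 = 11.9%

Space savings = 1 - 26897/30529 = 11.9%


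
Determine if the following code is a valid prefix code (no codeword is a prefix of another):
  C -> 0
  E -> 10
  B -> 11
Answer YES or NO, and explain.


Checking each pair (does one codeword prefix another?):
  C='0' vs E='10': no prefix
  C='0' vs B='11': no prefix
  E='10' vs C='0': no prefix
  E='10' vs B='11': no prefix
  B='11' vs C='0': no prefix
  B='11' vs E='10': no prefix
No violation found over all pairs.

YES -- this is a valid prefix code. No codeword is a prefix of any other codeword.


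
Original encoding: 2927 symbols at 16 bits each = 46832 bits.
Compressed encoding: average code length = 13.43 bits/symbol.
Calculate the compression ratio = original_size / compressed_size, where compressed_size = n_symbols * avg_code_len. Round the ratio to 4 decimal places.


original_size = n_symbols * orig_bits = 2927 * 16 = 46832 bits
compressed_size = n_symbols * avg_code_len = 2927 * 13.43 = 39309.61 bits
ratio = original_size / compressed_size = 46832 / 39309.61 = 1.1914

Compression ratio = 1.1914


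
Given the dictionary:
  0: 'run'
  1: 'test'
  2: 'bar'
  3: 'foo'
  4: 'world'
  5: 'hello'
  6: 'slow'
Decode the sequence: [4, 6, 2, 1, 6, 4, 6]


Look up each index in the dictionary:
  4 -> 'world'
  6 -> 'slow'
  2 -> 'bar'
  1 -> 'test'
  6 -> 'slow'
  4 -> 'world'
  6 -> 'slow'

Decoded: "world slow bar test slow world slow"


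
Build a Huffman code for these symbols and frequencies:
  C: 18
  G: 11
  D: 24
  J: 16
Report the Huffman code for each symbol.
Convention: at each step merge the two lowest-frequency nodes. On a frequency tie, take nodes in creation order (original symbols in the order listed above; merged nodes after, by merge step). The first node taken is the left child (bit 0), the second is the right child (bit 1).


Huffman tree construction:
Step 1: Merge G(11) + J(16) = 27
Step 2: Merge C(18) + D(24) = 42
Step 3: Merge (G+J)(27) + (C+D)(42) = 69
Read each symbol's code off the tree from the root (left child = 0, right child = 1).

Codes:
  C: 10 (length 2)
  G: 00 (length 2)
  D: 11 (length 2)
  J: 01 (length 2)
Average code length: 138/69 = 2.0000 bits/symbol


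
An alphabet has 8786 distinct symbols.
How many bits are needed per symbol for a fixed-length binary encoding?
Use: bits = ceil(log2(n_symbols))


log2(8786) = 13.101
Bracket: 2^13 = 8192 < 8786 <= 2^14 = 16384
So ceil(log2(8786)) = 14

bits = ceil(log2(8786)) = ceil(13.101) = 14 bits


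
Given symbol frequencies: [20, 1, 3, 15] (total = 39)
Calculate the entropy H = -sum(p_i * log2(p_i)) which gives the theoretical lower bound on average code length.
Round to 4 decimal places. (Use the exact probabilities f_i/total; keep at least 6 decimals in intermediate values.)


Per-symbol terms -p_i * log2(p_i) with p_i = f_i/39:
  p = 20/39 = 0.512821: log2(p) = -0.963474, -p*log2(p) = 0.494089
  p = 1/39 = 0.025641: log2(p) = -5.285402, -p*log2(p) = 0.135523
  p = 3/39 = 0.076923: log2(p) = -3.700440, -p*log2(p) = 0.284649
  p = 15/39 = 0.384615: log2(p) = -1.378512, -p*log2(p) = 0.530197
H = 0.494089 + 0.135523 + 0.284649 + 0.530197 = 1.444458

H = 1.4445 bits/symbol


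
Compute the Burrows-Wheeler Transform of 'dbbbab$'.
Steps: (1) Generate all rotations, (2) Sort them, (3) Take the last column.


Rotations (sorted):
  0: $dbbbab -> last char: b
  1: ab$dbbb -> last char: b
  2: b$dbbba -> last char: a
  3: bab$dbb -> last char: b
  4: bbab$db -> last char: b
  5: bbbab$d -> last char: d
  6: dbbbab$ -> last char: $


BWT = bbabbd$


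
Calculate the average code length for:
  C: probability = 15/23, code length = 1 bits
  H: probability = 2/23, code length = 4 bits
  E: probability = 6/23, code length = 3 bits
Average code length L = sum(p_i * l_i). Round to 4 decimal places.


Weighted contributions p_i * l_i:
  C: (15/23) * 1 = 15/23
  H: (2/23) * 4 = 8/23
  E: (6/23) * 3 = 18/23
Sum = (15 + 8 + 18)/23 = 41/23

L = 41/23 = 1.7826 bits/symbol


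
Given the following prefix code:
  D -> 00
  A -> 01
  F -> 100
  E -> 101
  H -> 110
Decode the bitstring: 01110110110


Decoding step by step:
Bits 01 -> A
Bits 110 -> H
Bits 110 -> H
Bits 110 -> H


Decoded message: AHHH


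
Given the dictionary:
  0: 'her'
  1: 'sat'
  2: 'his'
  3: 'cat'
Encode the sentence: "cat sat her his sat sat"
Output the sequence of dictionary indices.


Look up each word in the dictionary:
  'cat' -> 3
  'sat' -> 1
  'her' -> 0
  'his' -> 2
  'sat' -> 1
  'sat' -> 1

Encoded: [3, 1, 0, 2, 1, 1]


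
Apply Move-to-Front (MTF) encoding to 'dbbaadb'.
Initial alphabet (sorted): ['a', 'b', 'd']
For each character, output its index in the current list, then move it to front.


MTF encoding:
'd': index 2 in ['a', 'b', 'd'] -> ['d', 'a', 'b']
'b': index 2 in ['d', 'a', 'b'] -> ['b', 'd', 'a']
'b': index 0 in ['b', 'd', 'a'] -> ['b', 'd', 'a']
'a': index 2 in ['b', 'd', 'a'] -> ['a', 'b', 'd']
'a': index 0 in ['a', 'b', 'd'] -> ['a', 'b', 'd']
'd': index 2 in ['a', 'b', 'd'] -> ['d', 'a', 'b']
'b': index 2 in ['d', 'a', 'b'] -> ['b', 'd', 'a']


Output: [2, 2, 0, 2, 0, 2, 2]


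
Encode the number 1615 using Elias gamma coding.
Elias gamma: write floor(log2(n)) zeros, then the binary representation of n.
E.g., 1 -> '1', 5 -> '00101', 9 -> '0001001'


num_bits = floor(log2(1615)) + 1 = 11
leading_zeros = num_bits - 1 = 10
binary(1615) = 11001001111

Elias gamma(1615) = '0000000000' + '11001001111' = 000000000011001001111 (21 bits)


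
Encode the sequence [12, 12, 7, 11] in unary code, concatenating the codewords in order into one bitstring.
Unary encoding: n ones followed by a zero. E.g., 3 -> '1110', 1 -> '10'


Encode each number as n ones followed by a terminating 0:
  12 -> 1111111111110 (13 bits)
  12 -> 1111111111110 (13 bits)
  7 -> 11111110 (8 bits)
  11 -> 111111111110 (12 bits)
Total length = 13 + 13 + 8 + 12 = 46 bits.

Unary([12, 12, 7, 11]) = 1111111111110111111111111011111110111111111110 (46 bits)


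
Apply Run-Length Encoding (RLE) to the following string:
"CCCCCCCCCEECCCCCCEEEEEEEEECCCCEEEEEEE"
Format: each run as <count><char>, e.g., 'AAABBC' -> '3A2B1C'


Scanning runs left to right:
  i=0: run of 'C' x 9 -> '9C'
  i=9: run of 'E' x 2 -> '2E'
  i=11: run of 'C' x 6 -> '6C'
  i=17: run of 'E' x 9 -> '9E'
  i=26: run of 'C' x 4 -> '4C'
  i=30: run of 'E' x 7 -> '7E'

RLE = 9C2E6C9E4C7E


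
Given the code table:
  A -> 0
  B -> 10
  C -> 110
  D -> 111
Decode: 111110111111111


Decoding:
111 -> D
110 -> C
111 -> D
111 -> D
111 -> D


Result: DCDDD


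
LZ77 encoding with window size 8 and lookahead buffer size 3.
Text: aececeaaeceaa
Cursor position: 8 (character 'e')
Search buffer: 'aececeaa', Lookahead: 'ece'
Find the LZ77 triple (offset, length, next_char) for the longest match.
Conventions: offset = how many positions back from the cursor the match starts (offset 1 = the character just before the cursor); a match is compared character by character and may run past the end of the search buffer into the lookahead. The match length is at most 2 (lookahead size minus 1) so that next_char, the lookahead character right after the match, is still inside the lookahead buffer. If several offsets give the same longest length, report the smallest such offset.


Try each offset into the search buffer:
  offset=1 (pos 7, char 'a'): match length 0
  offset=2 (pos 6, char 'a'): match length 0
  offset=3 (pos 5, char 'e'): match length 1
  offset=4 (pos 4, char 'c'): match length 0
  offset=5 (pos 3, char 'e'): match length 2
  offset=6 (pos 2, char 'c'): match length 0
  offset=7 (pos 1, char 'e'): match length 2
  offset=8 (pos 0, char 'a'): match length 0
Longest match has length 2, found at offsets 5, 7; take the smallest, offset 5.
next_char = character at position 8 + 2 = 10 -> 'e'

Best match: offset=5, length=2 (matching 'ec' starting at position 3)
LZ77 triple: (5, 2, 'e')


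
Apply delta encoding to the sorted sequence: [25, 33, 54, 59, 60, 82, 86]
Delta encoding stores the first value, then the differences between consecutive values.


First value: 25
Deltas:
  33 - 25 = 8
  54 - 33 = 21
  59 - 54 = 5
  60 - 59 = 1
  82 - 60 = 22
  86 - 82 = 4


Delta encoded: [25, 8, 21, 5, 1, 22, 4]


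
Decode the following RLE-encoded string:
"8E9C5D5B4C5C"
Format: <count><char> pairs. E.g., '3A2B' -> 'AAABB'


Expanding each <count><char> pair:
  8E -> 'EEEEEEEE'
  9C -> 'CCCCCCCCC'
  5D -> 'DDDDD'
  5B -> 'BBBBB'
  4C -> 'CCCC'
  5C -> 'CCCCC'

Decoded = EEEEEEEECCCCCCCCCDDDDDBBBBBCCCCCCCCC


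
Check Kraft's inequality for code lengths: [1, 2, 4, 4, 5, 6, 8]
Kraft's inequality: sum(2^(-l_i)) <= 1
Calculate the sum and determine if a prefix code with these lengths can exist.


Sum = 2^(-1) + 2^(-2) + 2^(-4) + 2^(-4) + 2^(-5) + 2^(-6) + 2^(-8)
    = 0.5 + 0.25 + 0.0625 + 0.0625 + 0.03125 + 0.015625 + 0.00390625
    = 237/256 = 0.92578125
Since 0.92578125 <= 1, Kraft's inequality IS satisfied.
A prefix code with these lengths CAN exist.

Kraft sum = 0.92578125. Satisfied.


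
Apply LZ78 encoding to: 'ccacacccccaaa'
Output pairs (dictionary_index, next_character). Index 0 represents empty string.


LZ78 encoding steps:
Dictionary: {0: ''}
Step 1: w='' (idx 0), next='c' -> output (0, 'c'), add 'c' as idx 1
Step 2: w='c' (idx 1), next='a' -> output (1, 'a'), add 'ca' as idx 2
Step 3: w='ca' (idx 2), next='c' -> output (2, 'c'), add 'cac' as idx 3
Step 4: w='c' (idx 1), next='c' -> output (1, 'c'), add 'cc' as idx 4
Step 5: w='cc' (idx 4), next='a' -> output (4, 'a'), add 'cca' as idx 5
Step 6: w='' (idx 0), next='a' -> output (0, 'a'), add 'a' as idx 6
Step 7: w='a' (idx 6), end of input -> output (6, '')


Encoded: [(0, 'c'), (1, 'a'), (2, 'c'), (1, 'c'), (4, 'a'), (0, 'a'), (6, '')]


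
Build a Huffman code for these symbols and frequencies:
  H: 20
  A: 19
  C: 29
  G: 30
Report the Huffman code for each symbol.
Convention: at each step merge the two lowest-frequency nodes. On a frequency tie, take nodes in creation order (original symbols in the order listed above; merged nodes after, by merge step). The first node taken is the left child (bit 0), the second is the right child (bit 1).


Huffman tree construction:
Step 1: Merge A(19) + H(20) = 39
Step 2: Merge C(29) + G(30) = 59
Step 3: Merge (A+H)(39) + (C+G)(59) = 98
Read each symbol's code off the tree from the root (left child = 0, right child = 1).

Codes:
  H: 01 (length 2)
  A: 00 (length 2)
  C: 10 (length 2)
  G: 11 (length 2)
Average code length: 196/98 = 2.0000 bits/symbol


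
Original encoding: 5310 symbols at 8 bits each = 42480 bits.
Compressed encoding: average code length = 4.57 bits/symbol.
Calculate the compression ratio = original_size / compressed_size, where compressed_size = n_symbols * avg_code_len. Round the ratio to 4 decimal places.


original_size = n_symbols * orig_bits = 5310 * 8 = 42480 bits
compressed_size = n_symbols * avg_code_len = 5310 * 4.57 = 24266.7 bits
ratio = original_size / compressed_size = 42480 / 24266.7 = 1.7505

Compression ratio = 1.7505


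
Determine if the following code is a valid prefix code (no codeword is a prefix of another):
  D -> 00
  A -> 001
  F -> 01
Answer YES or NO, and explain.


Checking each pair (does one codeword prefix another?):
  D='00' vs A='001': prefix -- VIOLATION

NO -- this is NOT a valid prefix code. D (00) is a prefix of A (001).


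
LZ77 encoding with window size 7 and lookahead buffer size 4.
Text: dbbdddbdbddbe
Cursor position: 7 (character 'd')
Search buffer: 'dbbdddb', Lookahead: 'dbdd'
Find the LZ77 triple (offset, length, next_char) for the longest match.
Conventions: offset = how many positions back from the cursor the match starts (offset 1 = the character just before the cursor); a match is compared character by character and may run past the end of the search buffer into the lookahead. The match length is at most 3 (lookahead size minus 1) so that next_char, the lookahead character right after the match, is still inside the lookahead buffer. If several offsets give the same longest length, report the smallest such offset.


Try each offset into the search buffer:
  offset=1 (pos 6, char 'b'): match length 0
  offset=2 (pos 5, char 'd'): match length 3
  offset=3 (pos 4, char 'd'): match length 1
  offset=4 (pos 3, char 'd'): match length 1
  offset=5 (pos 2, char 'b'): match length 0
  offset=6 (pos 1, char 'b'): match length 0
  offset=7 (pos 0, char 'd'): match length 2
Longest match has length 3 at offset 2.
next_char = character at position 7 + 3 = 10 -> 'd'

Best match: offset=2, length=3 (matching 'dbd' starting at position 5)
LZ77 triple: (2, 3, 'd')


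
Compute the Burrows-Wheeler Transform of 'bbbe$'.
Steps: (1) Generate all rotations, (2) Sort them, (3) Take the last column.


Rotations (sorted):
  0: $bbbe -> last char: e
  1: bbbe$ -> last char: $
  2: bbe$b -> last char: b
  3: be$bb -> last char: b
  4: e$bbb -> last char: b


BWT = e$bbb


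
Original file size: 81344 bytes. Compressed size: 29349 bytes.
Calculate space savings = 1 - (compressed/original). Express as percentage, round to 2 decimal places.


ratio = compressed/original = 29349/81344 = 0.360801
savings = 1 - ratio = 1 - 0.360801 = 0.639199
as a percentage: 0.639199 * 100 = 63.92%

Space savings = 1 - 29349/81344 = 63.92%


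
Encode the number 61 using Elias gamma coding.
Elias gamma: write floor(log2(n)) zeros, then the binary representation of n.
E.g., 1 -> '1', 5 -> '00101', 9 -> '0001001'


num_bits = floor(log2(61)) + 1 = 6
leading_zeros = num_bits - 1 = 5
binary(61) = 111101

Elias gamma(61) = '00000' + '111101' = 00000111101 (11 bits)


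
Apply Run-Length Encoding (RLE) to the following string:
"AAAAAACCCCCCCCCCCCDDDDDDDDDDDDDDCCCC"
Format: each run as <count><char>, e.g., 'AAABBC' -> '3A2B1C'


Scanning runs left to right:
  i=0: run of 'A' x 6 -> '6A'
  i=6: run of 'C' x 12 -> '12C'
  i=18: run of 'D' x 14 -> '14D'
  i=32: run of 'C' x 4 -> '4C'

RLE = 6A12C14D4C


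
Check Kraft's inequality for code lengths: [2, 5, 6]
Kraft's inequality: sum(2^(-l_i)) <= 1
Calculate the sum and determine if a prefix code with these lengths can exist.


Sum = 2^(-2) + 2^(-5) + 2^(-6)
    = 0.25 + 0.03125 + 0.015625
    = 19/64 = 0.296875
Since 0.296875 <= 1, Kraft's inequality IS satisfied.
A prefix code with these lengths CAN exist.

Kraft sum = 0.296875. Satisfied.


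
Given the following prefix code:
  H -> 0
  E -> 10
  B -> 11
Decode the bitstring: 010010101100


Decoding step by step:
Bits 0 -> H
Bits 10 -> E
Bits 0 -> H
Bits 10 -> E
Bits 10 -> E
Bits 11 -> B
Bits 0 -> H
Bits 0 -> H


Decoded message: HEHEEBHH


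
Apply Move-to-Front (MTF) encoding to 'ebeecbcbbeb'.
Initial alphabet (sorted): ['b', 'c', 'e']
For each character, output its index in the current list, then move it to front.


MTF encoding:
'e': index 2 in ['b', 'c', 'e'] -> ['e', 'b', 'c']
'b': index 1 in ['e', 'b', 'c'] -> ['b', 'e', 'c']
'e': index 1 in ['b', 'e', 'c'] -> ['e', 'b', 'c']
'e': index 0 in ['e', 'b', 'c'] -> ['e', 'b', 'c']
'c': index 2 in ['e', 'b', 'c'] -> ['c', 'e', 'b']
'b': index 2 in ['c', 'e', 'b'] -> ['b', 'c', 'e']
'c': index 1 in ['b', 'c', 'e'] -> ['c', 'b', 'e']
'b': index 1 in ['c', 'b', 'e'] -> ['b', 'c', 'e']
'b': index 0 in ['b', 'c', 'e'] -> ['b', 'c', 'e']
'e': index 2 in ['b', 'c', 'e'] -> ['e', 'b', 'c']
'b': index 1 in ['e', 'b', 'c'] -> ['b', 'e', 'c']


Output: [2, 1, 1, 0, 2, 2, 1, 1, 0, 2, 1]


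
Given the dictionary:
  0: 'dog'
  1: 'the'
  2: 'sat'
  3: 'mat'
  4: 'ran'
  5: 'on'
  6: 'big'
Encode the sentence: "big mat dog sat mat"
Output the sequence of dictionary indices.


Look up each word in the dictionary:
  'big' -> 6
  'mat' -> 3
  'dog' -> 0
  'sat' -> 2
  'mat' -> 3

Encoded: [6, 3, 0, 2, 3]


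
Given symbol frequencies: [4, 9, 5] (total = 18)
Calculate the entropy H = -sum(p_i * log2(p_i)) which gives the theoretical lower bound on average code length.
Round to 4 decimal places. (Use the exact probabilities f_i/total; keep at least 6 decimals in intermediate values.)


Per-symbol terms -p_i * log2(p_i) with p_i = f_i/18:
  p = 4/18 = 0.222222: log2(p) = -2.169925, -p*log2(p) = 0.482206
  p = 9/18 = 0.500000: log2(p) = -1.000000, -p*log2(p) = 0.500000
  p = 5/18 = 0.277778: log2(p) = -1.847997, -p*log2(p) = 0.513332
H = 0.482206 + 0.500000 + 0.513332 = 1.495538

H = 1.4955 bits/symbol


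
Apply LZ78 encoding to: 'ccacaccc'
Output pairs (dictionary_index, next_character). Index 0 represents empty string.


LZ78 encoding steps:
Dictionary: {0: ''}
Step 1: w='' (idx 0), next='c' -> output (0, 'c'), add 'c' as idx 1
Step 2: w='c' (idx 1), next='a' -> output (1, 'a'), add 'ca' as idx 2
Step 3: w='ca' (idx 2), next='c' -> output (2, 'c'), add 'cac' as idx 3
Step 4: w='c' (idx 1), next='c' -> output (1, 'c'), add 'cc' as idx 4


Encoded: [(0, 'c'), (1, 'a'), (2, 'c'), (1, 'c')]


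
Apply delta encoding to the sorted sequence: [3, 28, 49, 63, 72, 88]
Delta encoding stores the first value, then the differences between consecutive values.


First value: 3
Deltas:
  28 - 3 = 25
  49 - 28 = 21
  63 - 49 = 14
  72 - 63 = 9
  88 - 72 = 16


Delta encoded: [3, 25, 21, 14, 9, 16]


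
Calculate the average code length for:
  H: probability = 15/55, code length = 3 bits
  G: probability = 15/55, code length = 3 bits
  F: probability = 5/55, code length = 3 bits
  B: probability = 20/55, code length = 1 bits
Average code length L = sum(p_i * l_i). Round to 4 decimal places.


Weighted contributions p_i * l_i:
  H: (15/55) * 3 = 45/55
  G: (15/55) * 3 = 45/55
  F: (5/55) * 3 = 15/55
  B: (20/55) * 1 = 20/55
Sum = (45 + 45 + 15 + 20)/55 = 125/55

L = 125/55 = 2.2727 bits/symbol


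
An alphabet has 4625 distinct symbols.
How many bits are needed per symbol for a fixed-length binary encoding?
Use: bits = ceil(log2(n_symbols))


log2(4625) = 12.1752
Bracket: 2^12 = 4096 < 4625 <= 2^13 = 8192
So ceil(log2(4625)) = 13

bits = ceil(log2(4625)) = ceil(12.1752) = 13 bits


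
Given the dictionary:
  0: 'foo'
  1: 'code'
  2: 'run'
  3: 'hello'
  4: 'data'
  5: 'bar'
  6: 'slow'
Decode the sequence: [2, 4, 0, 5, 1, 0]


Look up each index in the dictionary:
  2 -> 'run'
  4 -> 'data'
  0 -> 'foo'
  5 -> 'bar'
  1 -> 'code'
  0 -> 'foo'

Decoded: "run data foo bar code foo"


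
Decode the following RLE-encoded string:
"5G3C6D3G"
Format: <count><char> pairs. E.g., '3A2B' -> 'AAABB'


Expanding each <count><char> pair:
  5G -> 'GGGGG'
  3C -> 'CCC'
  6D -> 'DDDDDD'
  3G -> 'GGG'

Decoded = GGGGGCCCDDDDDDGGG


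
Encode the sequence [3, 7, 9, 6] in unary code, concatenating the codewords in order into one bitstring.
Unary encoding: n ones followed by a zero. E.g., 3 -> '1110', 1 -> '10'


Encode each number as n ones followed by a terminating 0:
  3 -> 1110 (4 bits)
  7 -> 11111110 (8 bits)
  9 -> 1111111110 (10 bits)
  6 -> 1111110 (7 bits)
Total length = 4 + 8 + 10 + 7 = 29 bits.

Unary([3, 7, 9, 6]) = 11101111111011111111101111110 (29 bits)


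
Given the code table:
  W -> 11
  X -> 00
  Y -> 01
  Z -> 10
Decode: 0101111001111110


Decoding:
01 -> Y
01 -> Y
11 -> W
10 -> Z
01 -> Y
11 -> W
11 -> W
10 -> Z


Result: YYWZYWWZ


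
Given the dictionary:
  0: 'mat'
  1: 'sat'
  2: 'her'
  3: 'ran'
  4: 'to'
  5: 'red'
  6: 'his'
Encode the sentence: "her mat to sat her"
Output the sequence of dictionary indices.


Look up each word in the dictionary:
  'her' -> 2
  'mat' -> 0
  'to' -> 4
  'sat' -> 1
  'her' -> 2

Encoded: [2, 0, 4, 1, 2]


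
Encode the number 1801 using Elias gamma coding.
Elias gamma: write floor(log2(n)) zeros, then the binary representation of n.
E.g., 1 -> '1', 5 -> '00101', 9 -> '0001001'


num_bits = floor(log2(1801)) + 1 = 11
leading_zeros = num_bits - 1 = 10
binary(1801) = 11100001001

Elias gamma(1801) = '0000000000' + '11100001001' = 000000000011100001001 (21 bits)


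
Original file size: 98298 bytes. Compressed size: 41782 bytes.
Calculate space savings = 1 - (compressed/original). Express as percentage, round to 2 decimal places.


ratio = compressed/original = 41782/98298 = 0.425054
savings = 1 - ratio = 1 - 0.425054 = 0.574946
as a percentage: 0.574946 * 100 = 57.49%

Space savings = 1 - 41782/98298 = 57.49%


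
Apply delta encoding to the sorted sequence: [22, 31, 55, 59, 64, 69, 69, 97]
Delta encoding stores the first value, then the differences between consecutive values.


First value: 22
Deltas:
  31 - 22 = 9
  55 - 31 = 24
  59 - 55 = 4
  64 - 59 = 5
  69 - 64 = 5
  69 - 69 = 0
  97 - 69 = 28


Delta encoded: [22, 9, 24, 4, 5, 5, 0, 28]


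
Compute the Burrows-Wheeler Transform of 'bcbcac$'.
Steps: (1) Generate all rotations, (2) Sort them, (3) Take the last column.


Rotations (sorted):
  0: $bcbcac -> last char: c
  1: ac$bcbc -> last char: c
  2: bcac$bc -> last char: c
  3: bcbcac$ -> last char: $
  4: c$bcbca -> last char: a
  5: cac$bcb -> last char: b
  6: cbcac$b -> last char: b


BWT = ccc$abb


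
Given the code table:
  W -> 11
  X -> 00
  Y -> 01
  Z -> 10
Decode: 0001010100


Decoding:
00 -> X
01 -> Y
01 -> Y
01 -> Y
00 -> X


Result: XYYYX


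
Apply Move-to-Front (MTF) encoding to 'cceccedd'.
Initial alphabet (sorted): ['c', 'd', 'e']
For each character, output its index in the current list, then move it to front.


MTF encoding:
'c': index 0 in ['c', 'd', 'e'] -> ['c', 'd', 'e']
'c': index 0 in ['c', 'd', 'e'] -> ['c', 'd', 'e']
'e': index 2 in ['c', 'd', 'e'] -> ['e', 'c', 'd']
'c': index 1 in ['e', 'c', 'd'] -> ['c', 'e', 'd']
'c': index 0 in ['c', 'e', 'd'] -> ['c', 'e', 'd']
'e': index 1 in ['c', 'e', 'd'] -> ['e', 'c', 'd']
'd': index 2 in ['e', 'c', 'd'] -> ['d', 'e', 'c']
'd': index 0 in ['d', 'e', 'c'] -> ['d', 'e', 'c']


Output: [0, 0, 2, 1, 0, 1, 2, 0]


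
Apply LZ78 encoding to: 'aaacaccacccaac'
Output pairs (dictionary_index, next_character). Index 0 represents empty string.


LZ78 encoding steps:
Dictionary: {0: ''}
Step 1: w='' (idx 0), next='a' -> output (0, 'a'), add 'a' as idx 1
Step 2: w='a' (idx 1), next='a' -> output (1, 'a'), add 'aa' as idx 2
Step 3: w='' (idx 0), next='c' -> output (0, 'c'), add 'c' as idx 3
Step 4: w='a' (idx 1), next='c' -> output (1, 'c'), add 'ac' as idx 4
Step 5: w='c' (idx 3), next='a' -> output (3, 'a'), add 'ca' as idx 5
Step 6: w='c' (idx 3), next='c' -> output (3, 'c'), add 'cc' as idx 6
Step 7: w='ca' (idx 5), next='a' -> output (5, 'a'), add 'caa' as idx 7
Step 8: w='c' (idx 3), end of input -> output (3, '')


Encoded: [(0, 'a'), (1, 'a'), (0, 'c'), (1, 'c'), (3, 'a'), (3, 'c'), (5, 'a'), (3, '')]


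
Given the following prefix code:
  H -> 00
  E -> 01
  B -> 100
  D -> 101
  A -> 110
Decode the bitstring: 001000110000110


Decoding step by step:
Bits 00 -> H
Bits 100 -> B
Bits 01 -> E
Bits 100 -> B
Bits 00 -> H
Bits 110 -> A


Decoded message: HBEBHA


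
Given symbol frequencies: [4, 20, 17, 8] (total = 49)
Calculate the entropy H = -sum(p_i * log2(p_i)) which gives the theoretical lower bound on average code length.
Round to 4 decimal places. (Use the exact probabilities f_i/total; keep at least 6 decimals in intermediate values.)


Per-symbol terms -p_i * log2(p_i) with p_i = f_i/49:
  p = 4/49 = 0.081633: log2(p) = -3.614710, -p*log2(p) = 0.295078
  p = 20/49 = 0.408163: log2(p) = -1.292782, -p*log2(p) = 0.527666
  p = 17/49 = 0.346939: log2(p) = -1.527247, -p*log2(p) = 0.529861
  p = 8/49 = 0.163265: log2(p) = -2.614710, -p*log2(p) = 0.426891
H = 0.295078 + 0.527666 + 0.529861 + 0.426891 = 1.779496

H = 1.7795 bits/symbol


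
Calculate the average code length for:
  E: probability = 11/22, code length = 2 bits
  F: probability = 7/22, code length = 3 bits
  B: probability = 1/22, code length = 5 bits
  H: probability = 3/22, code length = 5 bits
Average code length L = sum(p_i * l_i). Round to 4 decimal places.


Weighted contributions p_i * l_i:
  E: (11/22) * 2 = 22/22
  F: (7/22) * 3 = 21/22
  B: (1/22) * 5 = 5/22
  H: (3/22) * 5 = 15/22
Sum = (22 + 21 + 5 + 15)/22 = 63/22

L = 63/22 = 2.8636 bits/symbol


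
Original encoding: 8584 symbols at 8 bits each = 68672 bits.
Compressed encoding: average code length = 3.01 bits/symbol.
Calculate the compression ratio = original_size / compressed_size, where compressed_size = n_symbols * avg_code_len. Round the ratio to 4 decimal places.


original_size = n_symbols * orig_bits = 8584 * 8 = 68672 bits
compressed_size = n_symbols * avg_code_len = 8584 * 3.01 = 25837.84 bits
ratio = original_size / compressed_size = 68672 / 25837.84 = 2.6578

Compression ratio = 2.6578


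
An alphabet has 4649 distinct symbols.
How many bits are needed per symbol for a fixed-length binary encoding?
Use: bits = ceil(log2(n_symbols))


log2(4649) = 12.1827
Bracket: 2^12 = 4096 < 4649 <= 2^13 = 8192
So ceil(log2(4649)) = 13

bits = ceil(log2(4649)) = ceil(12.1827) = 13 bits


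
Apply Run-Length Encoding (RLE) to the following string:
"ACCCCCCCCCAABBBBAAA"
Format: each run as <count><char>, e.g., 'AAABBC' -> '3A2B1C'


Scanning runs left to right:
  i=0: run of 'A' x 1 -> '1A'
  i=1: run of 'C' x 9 -> '9C'
  i=10: run of 'A' x 2 -> '2A'
  i=12: run of 'B' x 4 -> '4B'
  i=16: run of 'A' x 3 -> '3A'

RLE = 1A9C2A4B3A


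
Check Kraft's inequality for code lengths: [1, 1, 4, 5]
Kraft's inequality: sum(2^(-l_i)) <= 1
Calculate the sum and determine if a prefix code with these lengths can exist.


Sum = 2^(-1) + 2^(-1) + 2^(-4) + 2^(-5)
    = 0.5 + 0.5 + 0.0625 + 0.03125
    = 35/32 = 1.09375
Since 1.09375 > 1, Kraft's inequality is NOT satisfied.
A prefix code with these lengths CANNOT exist.

Kraft sum = 1.09375. Not satisfied.


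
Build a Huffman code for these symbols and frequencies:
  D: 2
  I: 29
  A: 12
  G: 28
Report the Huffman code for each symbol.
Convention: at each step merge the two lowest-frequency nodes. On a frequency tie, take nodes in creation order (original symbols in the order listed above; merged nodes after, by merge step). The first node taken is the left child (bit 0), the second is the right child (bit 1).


Huffman tree construction:
Step 1: Merge D(2) + A(12) = 14
Step 2: Merge (D+A)(14) + G(28) = 42
Step 3: Merge I(29) + ((D+A)+G)(42) = 71
Read each symbol's code off the tree from the root (left child = 0, right child = 1).

Codes:
  D: 100 (length 3)
  I: 0 (length 1)
  A: 101 (length 3)
  G: 11 (length 2)
Average code length: 127/71 = 1.7887 bits/symbol


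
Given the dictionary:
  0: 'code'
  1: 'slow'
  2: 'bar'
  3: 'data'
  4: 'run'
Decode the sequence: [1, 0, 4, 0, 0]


Look up each index in the dictionary:
  1 -> 'slow'
  0 -> 'code'
  4 -> 'run'
  0 -> 'code'
  0 -> 'code'

Decoded: "slow code run code code"


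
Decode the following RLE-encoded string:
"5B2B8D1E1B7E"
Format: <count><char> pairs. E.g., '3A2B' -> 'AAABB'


Expanding each <count><char> pair:
  5B -> 'BBBBB'
  2B -> 'BB'
  8D -> 'DDDDDDDD'
  1E -> 'E'
  1B -> 'B'
  7E -> 'EEEEEEE'

Decoded = BBBBBBBDDDDDDDDEBEEEEEEE


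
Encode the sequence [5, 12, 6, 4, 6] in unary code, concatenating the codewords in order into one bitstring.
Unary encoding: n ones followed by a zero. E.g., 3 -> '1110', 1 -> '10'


Encode each number as n ones followed by a terminating 0:
  5 -> 111110 (6 bits)
  12 -> 1111111111110 (13 bits)
  6 -> 1111110 (7 bits)
  4 -> 11110 (5 bits)
  6 -> 1111110 (7 bits)
Total length = 6 + 13 + 7 + 5 + 7 = 38 bits.

Unary([5, 12, 6, 4, 6]) = 11111011111111111101111110111101111110 (38 bits)


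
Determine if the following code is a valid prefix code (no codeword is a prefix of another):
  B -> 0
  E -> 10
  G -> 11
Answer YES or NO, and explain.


Checking each pair (does one codeword prefix another?):
  B='0' vs E='10': no prefix
  B='0' vs G='11': no prefix
  E='10' vs B='0': no prefix
  E='10' vs G='11': no prefix
  G='11' vs B='0': no prefix
  G='11' vs E='10': no prefix
No violation found over all pairs.

YES -- this is a valid prefix code. No codeword is a prefix of any other codeword.


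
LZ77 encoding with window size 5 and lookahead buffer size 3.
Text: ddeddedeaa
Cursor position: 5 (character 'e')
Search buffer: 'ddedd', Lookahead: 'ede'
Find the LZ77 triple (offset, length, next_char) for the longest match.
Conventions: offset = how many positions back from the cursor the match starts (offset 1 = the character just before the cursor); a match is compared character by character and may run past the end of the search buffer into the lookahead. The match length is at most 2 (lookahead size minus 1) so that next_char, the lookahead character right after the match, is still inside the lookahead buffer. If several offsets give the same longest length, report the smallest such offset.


Try each offset into the search buffer:
  offset=1 (pos 4, char 'd'): match length 0
  offset=2 (pos 3, char 'd'): match length 0
  offset=3 (pos 2, char 'e'): match length 2
  offset=4 (pos 1, char 'd'): match length 0
  offset=5 (pos 0, char 'd'): match length 0
Longest match has length 2 at offset 3.
next_char = character at position 5 + 2 = 7 -> 'e'

Best match: offset=3, length=2 (matching 'ed' starting at position 2)
LZ77 triple: (3, 2, 'e')


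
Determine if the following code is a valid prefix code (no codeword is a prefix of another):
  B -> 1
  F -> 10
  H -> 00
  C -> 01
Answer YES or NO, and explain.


Checking each pair (does one codeword prefix another?):
  B='1' vs F='10': prefix -- VIOLATION

NO -- this is NOT a valid prefix code. B (1) is a prefix of F (10).


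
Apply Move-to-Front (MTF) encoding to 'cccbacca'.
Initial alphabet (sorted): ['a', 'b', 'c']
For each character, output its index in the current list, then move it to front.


MTF encoding:
'c': index 2 in ['a', 'b', 'c'] -> ['c', 'a', 'b']
'c': index 0 in ['c', 'a', 'b'] -> ['c', 'a', 'b']
'c': index 0 in ['c', 'a', 'b'] -> ['c', 'a', 'b']
'b': index 2 in ['c', 'a', 'b'] -> ['b', 'c', 'a']
'a': index 2 in ['b', 'c', 'a'] -> ['a', 'b', 'c']
'c': index 2 in ['a', 'b', 'c'] -> ['c', 'a', 'b']
'c': index 0 in ['c', 'a', 'b'] -> ['c', 'a', 'b']
'a': index 1 in ['c', 'a', 'b'] -> ['a', 'c', 'b']


Output: [2, 0, 0, 2, 2, 2, 0, 1]


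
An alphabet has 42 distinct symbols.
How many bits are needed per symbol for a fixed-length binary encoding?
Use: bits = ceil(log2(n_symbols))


log2(42) = 5.3923
Bracket: 2^5 = 32 < 42 <= 2^6 = 64
So ceil(log2(42)) = 6

bits = ceil(log2(42)) = ceil(5.3923) = 6 bits


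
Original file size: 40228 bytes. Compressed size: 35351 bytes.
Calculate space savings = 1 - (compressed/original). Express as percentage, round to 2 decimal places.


ratio = compressed/original = 35351/40228 = 0.878766
savings = 1 - ratio = 1 - 0.878766 = 0.121234
as a percentage: 0.121234 * 100 = 12.12%

Space savings = 1 - 35351/40228 = 12.12%


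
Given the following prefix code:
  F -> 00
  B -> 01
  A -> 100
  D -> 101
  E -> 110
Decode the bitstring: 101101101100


Decoding step by step:
Bits 101 -> D
Bits 101 -> D
Bits 101 -> D
Bits 100 -> A


Decoded message: DDDA


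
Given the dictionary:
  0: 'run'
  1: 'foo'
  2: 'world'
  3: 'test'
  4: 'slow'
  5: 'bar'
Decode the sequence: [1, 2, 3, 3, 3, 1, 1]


Look up each index in the dictionary:
  1 -> 'foo'
  2 -> 'world'
  3 -> 'test'
  3 -> 'test'
  3 -> 'test'
  1 -> 'foo'
  1 -> 'foo'

Decoded: "foo world test test test foo foo"
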